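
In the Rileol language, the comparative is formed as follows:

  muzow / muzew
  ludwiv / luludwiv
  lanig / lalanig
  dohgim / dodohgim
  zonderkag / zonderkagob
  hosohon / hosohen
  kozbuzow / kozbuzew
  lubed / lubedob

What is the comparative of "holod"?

holed

lanig and zonderkag both end in -g yet inflect differently (lalanig, zonderkagob), so the final letter is not what conditions the rule; the last vowel is.
"holod" has last vowel 'o'. The stems whose last vowel is 'o' (hosohon → hosohen, muzow → muzew, kozbuzow → kozbuzew) change the last vowel to 'e'.
The other patterns: stems whose last vowel is 'i' repeat the first consonant+vowel as a prefix; stems whose last vowel is 'a' or 'e' add -ob.
So holod → holed.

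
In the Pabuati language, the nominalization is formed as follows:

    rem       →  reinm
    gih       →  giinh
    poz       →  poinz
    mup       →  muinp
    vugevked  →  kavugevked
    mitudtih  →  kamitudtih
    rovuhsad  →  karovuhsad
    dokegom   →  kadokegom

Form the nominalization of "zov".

"zov" has 1 vowel. The stems with 1 vowel (rem → reinm, gih → giinh, poz → poinz) insert -in- after the first vowel.
So zov → zoinv.

zoinv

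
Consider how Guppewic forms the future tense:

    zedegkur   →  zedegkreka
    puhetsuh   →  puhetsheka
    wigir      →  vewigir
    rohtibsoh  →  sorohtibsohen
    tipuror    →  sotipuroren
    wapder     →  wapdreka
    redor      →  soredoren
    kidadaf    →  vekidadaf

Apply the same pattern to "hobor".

sohoboren

wapder and tipuror both end in -r yet inflect differently (wapdreka, sotipuroren), so the final letter is not what conditions the rule; the last vowel is.
"hobor" has last vowel 'o'. The stems whose last vowel is 'o' (tipuror → sotipuroren, rohtibsoh → sorohtibsohen, redor → soredoren) add so- … -en around the stem.
The other patterns: stems whose last vowel is 'e' or 'u' delete the last vowel and add -eka; stems whose last vowel is 'a' or 'i' add the prefix ve-.
So hobor → sohoboren.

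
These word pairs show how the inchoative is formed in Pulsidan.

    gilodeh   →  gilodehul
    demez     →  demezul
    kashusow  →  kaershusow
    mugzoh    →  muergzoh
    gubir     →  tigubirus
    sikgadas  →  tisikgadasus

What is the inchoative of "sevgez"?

sevgezul

gilodeh and mugzoh both end in -h yet inflect differently (gilodehul, muergzoh), so the final letter is not what conditions the rule; the last vowel is.
"sevgez" has last vowel 'e'. The stems whose last vowel is 'e' (gilodeh → gilodehul, demez → demezul) add -ul.
The other patterns: stems whose last vowel is 'o' insert -er- after the first vowel; stems whose last vowel is 'a' or 'i' add ti- … -us around the stem.
So sevgez → sevgezul.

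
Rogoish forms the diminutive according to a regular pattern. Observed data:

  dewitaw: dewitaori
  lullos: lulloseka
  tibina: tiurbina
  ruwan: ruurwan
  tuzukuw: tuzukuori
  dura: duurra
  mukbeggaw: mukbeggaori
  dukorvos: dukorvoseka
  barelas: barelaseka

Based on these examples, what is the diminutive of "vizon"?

viurzon

barelas and mukbeggaw both have last vowel 'a' yet inflect differently (barelaseka, mukbeggaori), so the last vowel is not what conditions the rule; the final letter is.
"vizon" ends in -n. The one such stem in the data (ruwan → ruurwan) inserts -ur- after the first vowel (as do dura, tibina), so the same rule applies.
So vizon → viurzon.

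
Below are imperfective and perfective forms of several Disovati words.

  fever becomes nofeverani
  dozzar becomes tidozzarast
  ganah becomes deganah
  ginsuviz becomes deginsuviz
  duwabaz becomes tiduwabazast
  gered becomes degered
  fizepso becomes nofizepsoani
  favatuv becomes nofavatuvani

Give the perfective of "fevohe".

nofevoheani

ginsuviz and duwabaz both end in -z yet inflect differently (deginsuviz, tiduwabazast), so the final letter is not what conditions the rule; the first letter is.
"fevohe" begins with f-. The stems beginning with f- (fizepso → nofizepsoani, favatuv → nofavatuvani, fever → nofeverani) add no- … -ani around the stem.
The other patterns: stems beginning with g- add the prefix de-; stems beginning with d- add ti- … -ast around the stem.
So fevohe → nofevoheani.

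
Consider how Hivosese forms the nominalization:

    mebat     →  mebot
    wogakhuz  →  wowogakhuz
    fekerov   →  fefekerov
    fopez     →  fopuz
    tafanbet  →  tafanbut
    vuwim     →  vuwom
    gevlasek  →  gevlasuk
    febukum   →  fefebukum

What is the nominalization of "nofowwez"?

nofowwuz

mebat and tafanbet both end in -t yet inflect differently (mebot, tafanbut), so the final letter is not what conditions the rule; the last vowel is.
"nofowwez" has last vowel 'e'. The stems whose last vowel is 'e' (fopez → fopuz, tafanbet → tafanbut, gevlasek → gevlasuk) change the last vowel to 'u'.
The other patterns: stems whose last vowel is 'a' or 'i' change the last vowel to 'o'; stems whose last vowel is 'o' or 'u' repeat the first consonant+vowel as a prefix.
So nofowwez → nofowwuz.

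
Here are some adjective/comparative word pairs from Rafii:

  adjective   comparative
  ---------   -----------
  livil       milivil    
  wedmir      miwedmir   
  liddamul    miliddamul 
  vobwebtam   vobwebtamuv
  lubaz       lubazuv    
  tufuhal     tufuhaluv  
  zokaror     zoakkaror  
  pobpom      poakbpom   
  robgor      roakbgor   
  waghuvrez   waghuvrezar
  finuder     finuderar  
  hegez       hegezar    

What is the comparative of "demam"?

demamuv

livil and tufuhal both end in -l yet inflect differently (milivil, tufuhaluv), so the final letter is not what conditions the rule; the last vowel is.
"demam" has last vowel 'a'. The stems whose last vowel is 'a' (vobwebtam → vobwebtamuv, lubaz → lubazuv, tufuhal → tufuhaluv) add -uv.
The other patterns: stems whose last vowel is 'i' or 'u' add the prefix mi-; stems whose last vowel is 'o' insert -ak- after the first vowel; stems whose last vowel is 'e' add -ar.
So demam → demamuv.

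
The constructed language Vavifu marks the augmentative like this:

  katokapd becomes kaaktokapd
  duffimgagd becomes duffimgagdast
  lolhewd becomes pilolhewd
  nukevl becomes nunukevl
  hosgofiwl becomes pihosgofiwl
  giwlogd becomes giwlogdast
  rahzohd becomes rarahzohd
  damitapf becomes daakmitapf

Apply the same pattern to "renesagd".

katokapd and rahzohd both end in -d yet inflect differently (kaaktokapd, rarahzohd), so the final letter is not what conditions the rule; the second-to-last letter is.
"renesagd" has second-to-last letter 'g'. The stems whose second-to-last letter is 'g' (duffimgagd → duffimgagdast, giwlogd → giwlogdast) add -ast.
So renesagd → renesagdast.

renesagdast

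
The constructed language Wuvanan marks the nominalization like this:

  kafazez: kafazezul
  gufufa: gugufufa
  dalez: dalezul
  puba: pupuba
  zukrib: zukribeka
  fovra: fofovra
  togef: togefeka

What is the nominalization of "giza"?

kafazez and togef both have last vowel 'e' yet inflect differently (kafazezul, togefeka), so the last vowel is not what conditions the rule; the final letter is.
"giza" ends in -a. The stems ending in -a (gufufa → gugufufa, puba → pupuba, fovra → fofovra) repeat the first consonant+vowel as a prefix.
The other patterns: stems ending in -z add -ul; stems ending in -b or -f add -eka.
So giza → gigiza.

gigiza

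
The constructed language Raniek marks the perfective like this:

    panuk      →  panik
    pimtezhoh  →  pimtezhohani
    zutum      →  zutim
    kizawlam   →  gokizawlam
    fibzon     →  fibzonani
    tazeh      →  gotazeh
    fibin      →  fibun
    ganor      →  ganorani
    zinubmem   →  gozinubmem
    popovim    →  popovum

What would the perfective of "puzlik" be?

fibin and fibzon both end in -n yet inflect differently (fibun, fibzonani), so the final letter is not what conditions the rule; the last vowel is.
"puzlik" has last vowel 'i'. The stems whose last vowel is 'i' (popovim → popovum, fibin → fibun) change the last vowel to 'u'.
The other patterns: stems whose last vowel is 'o' add -ani; stems whose last vowel is 'u' change the last vowel to 'i'; stems whose last vowel is 'a' or 'e' add the prefix go-.
So puzlik → puzluk.

puzluk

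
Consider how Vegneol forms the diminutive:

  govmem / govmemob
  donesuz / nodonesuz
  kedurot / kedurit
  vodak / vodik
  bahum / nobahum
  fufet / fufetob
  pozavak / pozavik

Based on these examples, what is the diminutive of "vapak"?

kedurot and fufet both end in -t yet inflect differently (kedurit, fufetob), so the final letter is not what conditions the rule; the last vowel is.
"vapak" has last vowel 'a'. The stems whose last vowel is 'a' (vodak → vodik, pozavak → pozavik) change the last vowel to 'i'.
The other patterns: stems whose last vowel is 'u' add the prefix no-; stems whose last vowel is 'e' add -ob.
So vapak → vapik.

vapik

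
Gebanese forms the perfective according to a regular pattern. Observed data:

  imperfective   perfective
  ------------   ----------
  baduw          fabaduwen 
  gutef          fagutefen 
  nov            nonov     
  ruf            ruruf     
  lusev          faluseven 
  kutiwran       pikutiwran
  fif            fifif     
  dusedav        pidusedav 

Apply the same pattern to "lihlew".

falihlewen

ruf and gutef both end in -f yet inflect differently (ruruf, fagutefen), so the final letter is not what conditions the rule; the number of vowels is.
"lihlew" has 2 vowels. The stems with 2 vowels (gutef → fagutefen, lusev → faluseven, baduw → fabaduwen) add fa- … -en around the stem.
The other patterns: stems with 1 vowel repeat the first consonant+vowel as a prefix; stems with 3 vowels add the prefix pi-.
So lihlew → falihlewen.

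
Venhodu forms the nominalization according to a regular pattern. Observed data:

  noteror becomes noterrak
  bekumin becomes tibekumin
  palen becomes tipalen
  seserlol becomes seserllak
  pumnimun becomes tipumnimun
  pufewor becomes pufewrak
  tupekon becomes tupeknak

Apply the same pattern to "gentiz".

tigentiz

tupekon and pumnimun both end in -n yet inflect differently (tupeknak, tipumnimun), so the final letter is not what conditions the rule; the last vowel is.
"gentiz" has last vowel 'i'. The one such stem in the data (bekumin → tibekumin) adds the prefix ti-, so the same rule applies.
The other pattern: stems whose last vowel is 'o' delete the last vowel and add -ak.
So gentiz → tigentiz.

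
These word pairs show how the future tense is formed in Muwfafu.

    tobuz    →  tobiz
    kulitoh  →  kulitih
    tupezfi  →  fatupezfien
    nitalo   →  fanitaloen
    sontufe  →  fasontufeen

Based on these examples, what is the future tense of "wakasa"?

"wakasa" ends in a vowel. The stems ending in a vowel (tupezfi → fatupezfien, nitalo → fanitaloen, sontufe → fasontufeen) add fa- … -en around the stem.
The other pattern: stems ending in a consonant change the last vowel to 'i'.
So wakasa → fawakasaen.

fawakasaen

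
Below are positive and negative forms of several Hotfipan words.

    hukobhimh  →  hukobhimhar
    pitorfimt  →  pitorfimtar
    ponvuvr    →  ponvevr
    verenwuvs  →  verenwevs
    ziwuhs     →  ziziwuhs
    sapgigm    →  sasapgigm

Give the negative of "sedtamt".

verenwuvs and ziwuhs both end in -s yet inflect differently (verenwevs, ziziwuhs), so the final letter is not what conditions the rule; the second-to-last letter is.
"sedtamt" has second-to-last letter 'm'. The stems whose second-to-last letter is 'm' (hukobhimh → hukobhimhar, pitorfimt → pitorfimtar) add -ar.
The other patterns: stems whose second-to-last letter is 'v' change the last vowel to 'e'; stems whose second-to-last letter is 'g' or 'h' repeat the first consonant+vowel as a prefix.
So sedtamt → sedtamtar.

sedtamtar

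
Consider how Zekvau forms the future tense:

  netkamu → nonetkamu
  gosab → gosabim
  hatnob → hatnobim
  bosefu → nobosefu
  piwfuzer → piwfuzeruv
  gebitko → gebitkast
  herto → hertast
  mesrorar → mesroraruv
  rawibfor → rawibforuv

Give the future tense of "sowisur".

"sowisur" ends in -r. The stems ending in -r (mesrorar → mesroraruv, piwfuzer → piwfuzeruv, rawibfor → rawibforuv) add -uv.
The other patterns: stems ending in -u add the prefix no-; stems ending in -o drop the final letter and add -ast; stems ending in -b add -im.
So sowisur → sowisuruv.

sowisuruv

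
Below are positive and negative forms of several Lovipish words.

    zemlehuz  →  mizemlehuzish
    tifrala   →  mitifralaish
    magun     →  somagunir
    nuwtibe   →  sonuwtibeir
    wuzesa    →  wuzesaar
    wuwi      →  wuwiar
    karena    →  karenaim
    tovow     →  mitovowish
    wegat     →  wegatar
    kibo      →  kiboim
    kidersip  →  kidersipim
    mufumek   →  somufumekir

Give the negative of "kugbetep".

karena and wuzesa both end in -a yet inflect differently (karenaim, wuzesaar), so the final letter is not what conditions the rule; the first letter is.
"kugbetep" begins with k-. The stems beginning with k- (kidersip → kidersipim, karena → karenaim, kibo → kiboim) add -im.
So kugbetep → kugbetepim.

kugbetepim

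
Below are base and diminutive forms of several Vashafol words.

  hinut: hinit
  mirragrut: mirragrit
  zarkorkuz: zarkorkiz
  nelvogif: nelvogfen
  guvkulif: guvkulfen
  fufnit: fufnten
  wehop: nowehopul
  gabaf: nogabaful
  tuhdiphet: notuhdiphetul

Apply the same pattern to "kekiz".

kekzen

hinut and fufnit both end in -t yet inflect differently (hinit, fufnten), so the final letter is not what conditions the rule; the last vowel is.
"kekiz" has last vowel 'i'. The stems whose last vowel is 'i' (nelvogif → nelvogfen, guvkulif → guvkulfen, fufnit → fufnten) delete the last vowel and add -en.
So kekiz → kekzen.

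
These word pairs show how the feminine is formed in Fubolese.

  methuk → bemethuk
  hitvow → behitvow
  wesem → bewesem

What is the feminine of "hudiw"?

behudiw

Every pair shown (methuk → bemethuk, hitvow → behitvow, wesem → bewesem) follows the same rule: add the prefix be-.
So hudiw → behudiw.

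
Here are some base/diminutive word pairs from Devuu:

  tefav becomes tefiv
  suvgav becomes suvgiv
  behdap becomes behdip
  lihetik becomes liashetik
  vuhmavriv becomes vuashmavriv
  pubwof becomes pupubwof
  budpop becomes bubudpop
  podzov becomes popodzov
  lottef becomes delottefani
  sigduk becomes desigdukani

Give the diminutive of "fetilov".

tefav and vuhmavriv both end in -v yet inflect differently (tefiv, vuashmavriv), so the final letter is not what conditions the rule; the last vowel is.
"fetilov" has last vowel 'o'. The stems whose last vowel is 'o' (pubwof → pupubwof, budpop → bubudpop, podzov → popodzov) repeat the first consonant+vowel as a prefix.
The other patterns: stems whose last vowel is 'a' change the last vowel to 'i'; stems whose last vowel is 'i' insert -as- after the first vowel; stems whose last vowel is 'e' or 'u' add de- … -ani around the stem.
So fetilov → fefetilov.

fefetilov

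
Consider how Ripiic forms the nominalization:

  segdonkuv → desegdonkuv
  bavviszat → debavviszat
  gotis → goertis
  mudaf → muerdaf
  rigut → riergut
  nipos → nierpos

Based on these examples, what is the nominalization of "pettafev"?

bavviszat and rigut both end in -t yet inflect differently (debavviszat, riergut), so the final letter is not what conditions the rule; the number of vowels is.
"pettafev" has 3 vowels. The stems with 3 vowels (segdonkuv → desegdonkuv, bavviszat → debavviszat) add the prefix de-.
The other pattern: stems with 2 vowels insert -er- after the first vowel.
So pettafev → depettafev.

depettafev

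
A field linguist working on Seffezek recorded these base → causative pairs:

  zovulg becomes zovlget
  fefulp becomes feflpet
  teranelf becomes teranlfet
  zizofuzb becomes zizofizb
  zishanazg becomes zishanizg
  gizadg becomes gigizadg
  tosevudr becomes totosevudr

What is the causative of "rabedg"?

rarabedg

zovulg and zishanazg both end in -g yet inflect differently (zovlget, zishanizg), so the final letter is not what conditions the rule; the second-to-last letter is.
"rabedg" has second-to-last letter 'd'. The stems whose second-to-last letter is 'd' (gizadg → gigizadg, tosevudr → totosevudr) repeat the first consonant+vowel as a prefix.
So rabedg → rarabedg.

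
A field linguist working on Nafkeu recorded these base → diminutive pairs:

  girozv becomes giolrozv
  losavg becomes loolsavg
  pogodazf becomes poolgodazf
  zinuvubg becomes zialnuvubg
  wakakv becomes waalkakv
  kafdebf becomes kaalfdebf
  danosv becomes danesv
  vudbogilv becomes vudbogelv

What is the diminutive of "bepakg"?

losavg and zinuvubg both end in -g yet inflect differently (loolsavg, zialnuvubg), so the final letter is not what conditions the rule; the second-to-last letter is.
"bepakg" has second-to-last letter 'k'. The one such stem in the data (wakakv → waalkakv) inserts -al- after the first vowel (as do zinuvubg, kafdebf), so the same rule applies.
The other patterns: stems whose second-to-last letter is 'v' or 'z' insert -ol- after the first vowel; stems whose second-to-last letter is 'l' or 's' change the last vowel to 'e'.
So bepakg → bealpakg.

bealpakg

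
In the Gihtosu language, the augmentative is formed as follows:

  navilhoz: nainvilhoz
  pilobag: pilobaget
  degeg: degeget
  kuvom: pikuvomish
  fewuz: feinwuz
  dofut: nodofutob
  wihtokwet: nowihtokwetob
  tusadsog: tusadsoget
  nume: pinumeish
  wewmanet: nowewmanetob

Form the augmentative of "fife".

"fife" ends in -e. The one such stem in the data (nume → pinumeish) adds pi- … -ish around the stem, so the same rule applies.
The other patterns: stems ending in -z insert -in- after the first vowel; stems ending in -g add -et; stems ending in -t add no- … -ob around the stem.
So fife → pififeish.

pififeish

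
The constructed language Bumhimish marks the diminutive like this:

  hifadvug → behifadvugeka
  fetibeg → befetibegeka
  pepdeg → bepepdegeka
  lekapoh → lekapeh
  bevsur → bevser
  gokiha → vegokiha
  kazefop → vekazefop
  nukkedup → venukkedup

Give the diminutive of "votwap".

vevotwap

hifadvug and bevsur both have last vowel 'u' yet inflect differently (behifadvugeka, bevser), so the last vowel is not what conditions the rule; the final letter is.
"votwap" ends in -p. The stems ending in -p (kazefop → vekazefop, nukkedup → venukkedup) add the prefix ve-.
The other patterns: stems ending in -g add be- … -eka around the stem; stems ending in -h or -r change the last vowel to 'e'.
So votwap → vevotwap.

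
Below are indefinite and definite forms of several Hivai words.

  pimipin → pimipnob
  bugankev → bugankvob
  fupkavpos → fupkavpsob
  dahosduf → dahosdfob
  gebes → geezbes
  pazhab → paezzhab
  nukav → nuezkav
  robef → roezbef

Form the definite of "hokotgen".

fupkavpos and gebes both end in -s yet inflect differently (fupkavpsob, geezbes), so the final letter is not what conditions the rule; the number of vowels is.
"hokotgen" has 3 vowels. The stems with 3 vowels (pimipin → pimipnob, bugankev → bugankvob, fupkavpos → fupkavpsob) delete the last vowel and add -ob.
The other pattern: stems with 2 vowels insert -ez- after the first vowel.
So hokotgen → hokotgnob.

hokotgnob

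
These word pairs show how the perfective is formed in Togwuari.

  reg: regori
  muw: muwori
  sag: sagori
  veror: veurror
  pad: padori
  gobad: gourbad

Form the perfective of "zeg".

zegori

gobad and pad both end in -d yet inflect differently (gourbad, padori), so the final letter is not what conditions the rule; the number of vowels is.
"zeg" has 1 vowel. The stems with 1 vowel (pad → padori, reg → regori, muw → muwori) add -ori.
So zeg → zegori.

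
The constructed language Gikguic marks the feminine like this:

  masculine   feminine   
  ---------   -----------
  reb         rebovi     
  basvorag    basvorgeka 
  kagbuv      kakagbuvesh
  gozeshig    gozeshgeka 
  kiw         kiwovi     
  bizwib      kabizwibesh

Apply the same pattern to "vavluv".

reb and bizwib both end in -b yet inflect differently (rebovi, kabizwibesh), so the final letter is not what conditions the rule; the number of vowels is.
"vavluv" has 2 vowels. The stems with 2 vowels (kagbuv → kakagbuvesh, bizwib → kabizwibesh) add ka- … -esh around the stem.
The other patterns: stems with 1 vowel add -ovi; stems with 3 vowels delete the last vowel and add -eka.
So vavluv → kavavluvesh.

kavavluvesh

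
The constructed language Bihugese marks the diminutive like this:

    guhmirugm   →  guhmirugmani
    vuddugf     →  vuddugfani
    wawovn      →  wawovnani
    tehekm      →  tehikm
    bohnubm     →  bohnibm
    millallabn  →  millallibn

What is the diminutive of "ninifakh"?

guhmirugm and tehekm both end in -m yet inflect differently (guhmirugmani, tehikm), so the final letter is not what conditions the rule; the second-to-last letter is.
"ninifakh" has second-to-last letter 'k'. The one such stem in the data (tehekm → tehikm) changes the last vowel to 'i' (as do bohnubm, millallabn), so the same rule applies.
The other pattern: stems whose second-to-last letter is 'g' or 'v' add -ani.
So ninifakh → ninifikh.

ninifikh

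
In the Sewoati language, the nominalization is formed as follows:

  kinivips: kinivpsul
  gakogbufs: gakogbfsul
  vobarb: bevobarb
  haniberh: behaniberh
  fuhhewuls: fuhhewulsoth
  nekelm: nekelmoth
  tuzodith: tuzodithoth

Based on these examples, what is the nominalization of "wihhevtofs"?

wihhevtfsul

"wihhevtofs" has second-to-last letter 'f'. The one such stem in the data (gakogbufs → gakogbfsul) deletes the last vowel and adds -ul (as does kinivips), so the same rule applies.
The other patterns: stems whose second-to-last letter is 'r' add the prefix be-; stems whose second-to-last letter is 'l' or 't' add -oth.
So wihhevtofs → wihhevtfsul.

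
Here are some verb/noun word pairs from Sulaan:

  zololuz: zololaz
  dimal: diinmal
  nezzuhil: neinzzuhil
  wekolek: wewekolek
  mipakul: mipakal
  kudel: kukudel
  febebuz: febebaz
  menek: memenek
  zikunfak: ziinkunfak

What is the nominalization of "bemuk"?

bemak

mipakul and kudel both end in -l yet inflect differently (mipakal, kukudel), so the final letter is not what conditions the rule; the last vowel is.
"bemuk" has last vowel 'u'. The stems whose last vowel is 'u' (mipakul → mipakal, zololuz → zololaz, febebuz → febebaz) change the last vowel to 'a'.
The other patterns: stems whose last vowel is 'e' repeat the first consonant+vowel as a prefix; stems whose last vowel is 'a' or 'i' insert -in- after the first vowel.
So bemuk → bemak.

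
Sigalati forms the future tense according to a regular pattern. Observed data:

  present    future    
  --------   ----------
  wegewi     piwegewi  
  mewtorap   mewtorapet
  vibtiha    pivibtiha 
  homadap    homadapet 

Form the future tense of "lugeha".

pilugeha

"lugeha" ends in a vowel. The stems ending in a vowel (vibtiha → pivibtiha, wegewi → piwegewi) add the prefix pi-.
The other pattern: stems ending in a consonant add -et.
So lugeha → pilugeha.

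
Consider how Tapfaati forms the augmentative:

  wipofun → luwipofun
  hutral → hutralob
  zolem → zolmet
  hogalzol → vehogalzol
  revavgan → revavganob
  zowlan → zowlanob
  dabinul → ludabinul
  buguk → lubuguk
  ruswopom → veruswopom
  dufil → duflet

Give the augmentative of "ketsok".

veketsok

hutral and hogalzol both end in -l yet inflect differently (hutralob, vehogalzol), so the final letter is not what conditions the rule; the last vowel is.
"ketsok" has last vowel 'o'. The stems whose last vowel is 'o' (hogalzol → vehogalzol, ruswopom → veruswopom) add the prefix ve-.
The other patterns: stems whose last vowel is 'a' add -ob; stems whose last vowel is 'e' or 'i' delete the last vowel and add -et; stems whose last vowel is 'u' add the prefix lu-.
So ketsok → veketsok.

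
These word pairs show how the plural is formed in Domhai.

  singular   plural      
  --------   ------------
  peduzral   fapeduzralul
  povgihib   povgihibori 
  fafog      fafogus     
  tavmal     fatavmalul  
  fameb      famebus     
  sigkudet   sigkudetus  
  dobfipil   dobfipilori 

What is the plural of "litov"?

dobfipil and tavmal both end in -l yet inflect differently (dobfipilori, fatavmalul), so the final letter is not what conditions the rule; the last vowel is.
"litov" has last vowel 'o'. The one such stem in the data (fafog → fafogus) adds -us, so the same rule applies.
So litov → litovus.

litovus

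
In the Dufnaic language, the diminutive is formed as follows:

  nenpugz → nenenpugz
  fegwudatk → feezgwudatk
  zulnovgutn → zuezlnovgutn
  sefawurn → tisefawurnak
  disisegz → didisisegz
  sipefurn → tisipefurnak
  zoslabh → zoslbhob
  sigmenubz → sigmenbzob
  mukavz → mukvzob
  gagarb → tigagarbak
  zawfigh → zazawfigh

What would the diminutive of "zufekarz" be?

zulnovgutn and sipefurn both end in -n yet inflect differently (zuezlnovgutn, tisipefurnak), so the final letter is not what conditions the rule; the second-to-last letter is.
"zufekarz" has second-to-last letter 'r'. The stems whose second-to-last letter is 'r' (gagarb → tigagarbak, sipefurn → tisipefurnak, sefawurn → tisefawurnak) add ti- … -ak around the stem.
The other patterns: stems whose second-to-last letter is 't' insert -ez- after the first vowel; stems whose second-to-last letter is 'b' or 'v' delete the last vowel and add -ob; stems whose second-to-last letter is 'g' repeat the first consonant+vowel as a prefix.
So zufekarz → tizufekarzak.

tizufekarzak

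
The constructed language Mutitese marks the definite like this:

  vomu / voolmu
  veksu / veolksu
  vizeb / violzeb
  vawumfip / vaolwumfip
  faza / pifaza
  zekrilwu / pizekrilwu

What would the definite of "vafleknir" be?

vomu and zekrilwu both end in -u yet inflect differently (voolmu, pizekrilwu), so the final letter is not what conditions the rule; the first letter is.
"vafleknir" begins with v-. The stems beginning with v- (vomu → voolmu, veksu → veolksu, vizeb → violzeb) insert -ol- after the first vowel.
The other pattern: stems beginning with f- or z- add the prefix pi-.
So vafleknir → vaolfleknir.

vaolfleknir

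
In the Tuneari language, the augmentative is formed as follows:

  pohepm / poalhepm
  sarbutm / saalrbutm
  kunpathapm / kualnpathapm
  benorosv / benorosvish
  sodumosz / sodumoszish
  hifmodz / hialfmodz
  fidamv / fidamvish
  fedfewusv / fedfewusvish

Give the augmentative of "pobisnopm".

sodumosz and hifmodz both end in -z yet inflect differently (sodumoszish, hialfmodz), so the final letter is not what conditions the rule; the second-to-last letter is.
"pobisnopm" has second-to-last letter 'p'. The stems whose second-to-last letter is 'p' (kunpathapm → kualnpathapm, pohepm → poalhepm) insert -al- after the first vowel.
The other pattern: stems whose second-to-last letter is 'm' or 's' add -ish.
So pobisnopm → poalbisnopm.

poalbisnopm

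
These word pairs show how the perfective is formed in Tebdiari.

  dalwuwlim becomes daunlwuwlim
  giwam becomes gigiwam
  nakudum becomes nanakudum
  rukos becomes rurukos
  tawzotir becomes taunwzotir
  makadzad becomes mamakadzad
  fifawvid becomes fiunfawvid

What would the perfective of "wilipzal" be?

"wilipzal" has last vowel 'a'. The stems whose last vowel is 'a' (giwam → gigiwam, makadzad → mamakadzad) repeat the first consonant+vowel as a prefix.
The other pattern: stems whose last vowel is 'i' insert -un- after the first vowel.
So wilipzal → wiwilipzal.

wiwilipzal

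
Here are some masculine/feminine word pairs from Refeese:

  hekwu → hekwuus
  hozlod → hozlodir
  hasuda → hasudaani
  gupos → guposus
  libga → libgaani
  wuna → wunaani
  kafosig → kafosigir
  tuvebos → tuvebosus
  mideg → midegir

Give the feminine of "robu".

robuus

hozlod and tuvebos both have last vowel 'o' yet inflect differently (hozlodir, tuvebosus), so the last vowel is not what conditions the rule; the final letter is.
"robu" ends in -u. The one such stem in the data (hekwu → hekwuus) adds -us, so the same rule applies.
So robu → robuus.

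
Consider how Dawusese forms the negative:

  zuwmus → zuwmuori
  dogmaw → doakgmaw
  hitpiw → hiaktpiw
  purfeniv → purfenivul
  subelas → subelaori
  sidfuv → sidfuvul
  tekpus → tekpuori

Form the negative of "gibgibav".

gibgibavul

dogmaw and subelas both have last vowel 'a' yet inflect differently (doakgmaw, subelaori), so the last vowel is not what conditions the rule; the final letter is.
"gibgibav" ends in -v. The stems ending in -v (purfeniv → purfenivul, sidfuv → sidfuvul) add -ul.
So gibgibav → gibgibavul.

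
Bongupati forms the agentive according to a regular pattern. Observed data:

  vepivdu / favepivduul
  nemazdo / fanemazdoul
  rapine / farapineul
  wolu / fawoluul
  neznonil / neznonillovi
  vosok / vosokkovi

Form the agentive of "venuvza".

"venuvza" ends in a vowel. The stems ending in a vowel (vepivdu → favepivduul, nemazdo → fanemazdoul, rapine → farapineul) add fa- … -ul around the stem.
The other pattern: stems ending in a consonant double the final consonant and add -ovi.
So venuvza → favenuvzaul.

favenuvzaul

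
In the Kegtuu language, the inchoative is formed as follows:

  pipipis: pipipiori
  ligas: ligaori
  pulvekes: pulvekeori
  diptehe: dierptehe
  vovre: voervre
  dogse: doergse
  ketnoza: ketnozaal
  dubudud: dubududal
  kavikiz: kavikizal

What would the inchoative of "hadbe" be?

pulvekes and diptehe both have last vowel 'e' yet inflect differently (pulvekeori, dierptehe), so the last vowel is not what conditions the rule; the final letter is.
"hadbe" ends in -e. The stems ending in -e (diptehe → dierptehe, vovre → voervre, dogse → doergse) insert -er- after the first vowel.
The other patterns: stems ending in -s drop the final letter and add -ori; stems ending in -a, -d or -z add -al.
So hadbe → haerdbe.

haerdbe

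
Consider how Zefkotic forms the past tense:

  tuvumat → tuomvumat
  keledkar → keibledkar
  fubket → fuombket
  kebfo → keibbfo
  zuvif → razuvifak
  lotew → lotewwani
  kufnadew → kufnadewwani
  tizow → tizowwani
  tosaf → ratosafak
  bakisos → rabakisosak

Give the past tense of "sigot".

siomgot

keledkar and tuvumat both have last vowel 'a' yet inflect differently (keibledkar, tuomvumat), so the last vowel is not what conditions the rule; the final letter is.
"sigot" ends in -t. The stems ending in -t (tuvumat → tuomvumat, fubket → fuombket) insert -om- after the first vowel.
The other patterns: stems ending in -o or -r insert -ib- after the first vowel; stems ending in -w double the final consonant and add -ani; stems ending in -f or -s add ra- … -ak around the stem.
So sigot → siomgot.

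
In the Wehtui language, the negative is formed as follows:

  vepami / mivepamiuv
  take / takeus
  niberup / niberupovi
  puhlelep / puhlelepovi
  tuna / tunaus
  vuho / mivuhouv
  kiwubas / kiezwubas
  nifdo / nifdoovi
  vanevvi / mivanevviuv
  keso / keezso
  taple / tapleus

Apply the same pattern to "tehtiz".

"tehtiz" begins with t-. The stems beginning with t- (take → takeus, taple → tapleus, tuna → tunaus) add -us.
The other patterns: stems beginning with k- insert -ez- after the first vowel; stems beginning with v- add mi- … -uv around the stem; stems beginning with n- or p- add -ovi.
So tehtiz → tehtizus.

tehtizus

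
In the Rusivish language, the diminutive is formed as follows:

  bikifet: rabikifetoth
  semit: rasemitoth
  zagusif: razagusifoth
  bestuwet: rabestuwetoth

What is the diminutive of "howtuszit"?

Every pair shown (bikifet → rabikifetoth, semit → rasemitoth, zagusif → razagusifoth, …) follows the same rule: add ra- … -oth around the stem.
So howtuszit → rahowtuszitoth.

rahowtuszitoth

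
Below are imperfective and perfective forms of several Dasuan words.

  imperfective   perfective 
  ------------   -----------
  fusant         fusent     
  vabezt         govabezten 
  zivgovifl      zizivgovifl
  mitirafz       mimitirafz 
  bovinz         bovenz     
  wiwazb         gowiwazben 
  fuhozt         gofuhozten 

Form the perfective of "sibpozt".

vabezt and fusant both end in -t yet inflect differently (govabezten, fusent), so the final letter is not what conditions the rule; the second-to-last letter is.
"sibpozt" has second-to-last letter 'z'. The stems whose second-to-last letter is 'z' (wiwazb → gowiwazben, vabezt → govabezten, fuhozt → gofuhozten) add go- … -en around the stem.
The other patterns: stems whose second-to-last letter is 'f' repeat the first consonant+vowel as a prefix; stems whose second-to-last letter is 'n' change the last vowel to 'e'.
So sibpozt → gosibpozten.

gosibpozten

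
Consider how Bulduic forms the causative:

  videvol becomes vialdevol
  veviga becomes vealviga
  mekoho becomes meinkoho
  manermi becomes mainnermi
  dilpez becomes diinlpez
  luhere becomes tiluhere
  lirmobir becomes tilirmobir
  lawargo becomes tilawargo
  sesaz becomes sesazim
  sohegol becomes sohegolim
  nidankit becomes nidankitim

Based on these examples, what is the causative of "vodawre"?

voaldawre

"vodawre" begins with v-. The stems beginning with v- (videvol → vialdevol, veviga → vealviga) insert -al- after the first vowel.
The other patterns: stems beginning with d- or m- insert -in- after the first vowel; stems beginning with l- add the prefix ti-; stems beginning with n- or s- add -im.
So vodawre → voaldawre.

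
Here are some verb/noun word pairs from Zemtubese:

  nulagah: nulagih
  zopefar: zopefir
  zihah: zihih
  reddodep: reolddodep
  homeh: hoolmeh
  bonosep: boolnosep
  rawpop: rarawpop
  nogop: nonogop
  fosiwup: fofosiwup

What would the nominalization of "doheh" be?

doolheh

nulagah and homeh both end in -h yet inflect differently (nulagih, hoolmeh), so the final letter is not what conditions the rule; the last vowel is.
"doheh" has last vowel 'e'. The stems whose last vowel is 'e' (reddodep → reolddodep, homeh → hoolmeh, bonosep → boolnosep) insert -ol- after the first vowel.
So doheh → doolheh.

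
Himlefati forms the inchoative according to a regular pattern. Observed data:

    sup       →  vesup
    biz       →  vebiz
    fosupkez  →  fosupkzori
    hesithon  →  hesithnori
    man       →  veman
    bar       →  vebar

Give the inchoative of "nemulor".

nemulrori

biz and fosupkez both end in -z yet inflect differently (vebiz, fosupkzori), so the final letter is not what conditions the rule; the number of vowels is.
"nemulor" has 3 vowels. The stems with 3 vowels (fosupkez → fosupkzori, hesithon → hesithnori) delete the last vowel and add -ori.
The other pattern: stems with 1 vowel add the prefix ve-.
So nemulor → nemulrori.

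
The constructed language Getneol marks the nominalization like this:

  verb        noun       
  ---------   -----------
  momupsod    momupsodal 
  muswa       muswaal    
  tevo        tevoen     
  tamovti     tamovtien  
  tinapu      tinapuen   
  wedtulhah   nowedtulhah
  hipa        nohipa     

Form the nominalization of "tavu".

tavuen

"tavu" begins with t-. The stems beginning with t- (tevo → tevoen, tamovti → tamovtien, tinapu → tinapuen) add -en.
So tavu → tavuen.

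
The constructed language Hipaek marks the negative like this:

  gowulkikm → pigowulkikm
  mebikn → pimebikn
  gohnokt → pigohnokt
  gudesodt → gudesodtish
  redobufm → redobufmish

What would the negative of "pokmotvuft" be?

gohnokt and gudesodt both end in -t yet inflect differently (pigohnokt, gudesodtish), so the final letter is not what conditions the rule; the second-to-last letter is.
"pokmotvuft" has second-to-last letter 'f'. The one such stem in the data (redobufm → redobufmish) adds -ish, so the same rule applies.
So pokmotvuft → pokmotvuftish.

pokmotvuftish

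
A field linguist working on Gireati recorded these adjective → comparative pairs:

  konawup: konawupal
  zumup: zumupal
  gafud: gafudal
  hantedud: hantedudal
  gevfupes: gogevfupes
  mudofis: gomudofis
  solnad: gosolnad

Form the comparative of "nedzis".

"nedzis" has last vowel 'i'. The one such stem in the data (mudofis → gomudofis) adds the prefix go-, so the same rule applies.
The other pattern: stems whose last vowel is 'u' add -al.
So nedzis → gonedzis.

gonedzis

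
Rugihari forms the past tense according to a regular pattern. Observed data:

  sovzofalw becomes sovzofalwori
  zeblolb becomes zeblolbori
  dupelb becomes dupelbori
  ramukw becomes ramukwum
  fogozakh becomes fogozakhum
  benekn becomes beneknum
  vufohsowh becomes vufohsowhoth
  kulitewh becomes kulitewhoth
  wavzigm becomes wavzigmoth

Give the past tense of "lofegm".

sovzofalw and ramukw both end in -w yet inflect differently (sovzofalwori, ramukwum), so the final letter is not what conditions the rule; the second-to-last letter is.
"lofegm" has second-to-last letter 'g'. The one such stem in the data (wavzigm → wavzigmoth) adds -oth, so the same rule applies.
The other patterns: stems whose second-to-last letter is 'l' add -ori; stems whose second-to-last letter is 'k' add -um.
So lofegm → lofegmoth.

lofegmoth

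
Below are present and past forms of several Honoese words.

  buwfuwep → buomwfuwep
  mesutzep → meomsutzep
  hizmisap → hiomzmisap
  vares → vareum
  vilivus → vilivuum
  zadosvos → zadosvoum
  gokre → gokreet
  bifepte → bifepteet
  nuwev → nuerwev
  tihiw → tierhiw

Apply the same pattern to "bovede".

bovedeet

"bovede" ends in -e. The stems ending in -e (gokre → gokreet, bifepte → bifepteet) add -et.
So bovede → bovedeet.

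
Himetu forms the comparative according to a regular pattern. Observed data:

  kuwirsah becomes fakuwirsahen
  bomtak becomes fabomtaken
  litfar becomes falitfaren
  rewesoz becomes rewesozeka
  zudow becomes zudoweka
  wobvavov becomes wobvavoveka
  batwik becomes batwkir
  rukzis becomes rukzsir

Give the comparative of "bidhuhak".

fabidhuhaken

bomtak and batwik both end in -k yet inflect differently (fabomtaken, batwkir), so the final letter is not what conditions the rule; the last vowel is.
"bidhuhak" has last vowel 'a'. The stems whose last vowel is 'a' (kuwirsah → fakuwirsahen, bomtak → fabomtaken, litfar → falitfaren) add fa- … -en around the stem.
The other patterns: stems whose last vowel is 'o' add -eka; stems whose last vowel is 'i' delete the last vowel and add -ir.
So bidhuhak → fabidhuhaken.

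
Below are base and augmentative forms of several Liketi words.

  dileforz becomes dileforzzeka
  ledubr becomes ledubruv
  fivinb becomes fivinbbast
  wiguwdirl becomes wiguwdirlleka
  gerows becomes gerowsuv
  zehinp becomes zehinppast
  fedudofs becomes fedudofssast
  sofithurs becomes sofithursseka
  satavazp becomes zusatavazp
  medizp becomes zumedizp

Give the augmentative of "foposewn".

gerows and sofithurs both end in -s yet inflect differently (gerowsuv, sofithursseka), so the final letter is not what conditions the rule; the second-to-last letter is.
"foposewn" has second-to-last letter 'w'. The one such stem in the data (gerows → gerowsuv) adds -uv, so the same rule applies.
So foposewn → foposewnuv.

foposewnuv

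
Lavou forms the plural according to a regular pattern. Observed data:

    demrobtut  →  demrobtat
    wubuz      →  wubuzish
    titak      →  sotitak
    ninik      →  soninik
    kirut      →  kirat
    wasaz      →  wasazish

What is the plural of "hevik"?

sohevik

kirut and wubuz both have last vowel 'u' yet inflect differently (kirat, wubuzish), so the last vowel is not what conditions the rule; the final letter is.
"hevik" ends in -k. The stems ending in -k (ninik → soninik, titak → sotitak) add the prefix so-.
The other patterns: stems ending in -t change the last vowel to 'a'; stems ending in -z add -ish.
So hevik → sohevik.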